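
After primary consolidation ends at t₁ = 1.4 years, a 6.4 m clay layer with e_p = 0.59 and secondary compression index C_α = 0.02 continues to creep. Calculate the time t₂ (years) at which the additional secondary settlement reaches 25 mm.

t₂ ≈ 2.86 years

S_s = C_α·H/(1+e_p)·log₁₀(t₂/t₁) ⇒ log₁₀(t₂/t₁) = S_s·(1+e_p)/(C_α·H).
log₁₀(t₂/t₁) = 0.025 × (1+0.59) / (0.02×6.4) = 0.3105
t₂ = t₁ × 10^0.3105 = 1.4 × 2.044 = 2.862 years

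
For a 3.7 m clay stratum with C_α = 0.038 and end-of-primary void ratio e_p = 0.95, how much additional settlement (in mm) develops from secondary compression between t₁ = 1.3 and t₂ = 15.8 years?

S_s ≈ 78.2 mm

Secondary compression: S_s = C_α·H/(1+e_p)·log₁₀(t₂/t₁)
S_s = 0.038×3.7/(1+0.95)×log₁₀(15.8/1.3)
    = 0.0721 × 1.085 = 0.07821 m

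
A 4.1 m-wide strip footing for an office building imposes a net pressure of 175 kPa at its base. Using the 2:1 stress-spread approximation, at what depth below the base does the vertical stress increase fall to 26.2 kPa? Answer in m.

z ≈ 23.3 m

2:1 spreading — at depth z the loaded area has grown by z in each plan dimension:
qB/(B+z) = Δσ_z ⇒ z = qB/Δσ_z − B = 175×4.1/26.2 − 4.1 = 23.29 m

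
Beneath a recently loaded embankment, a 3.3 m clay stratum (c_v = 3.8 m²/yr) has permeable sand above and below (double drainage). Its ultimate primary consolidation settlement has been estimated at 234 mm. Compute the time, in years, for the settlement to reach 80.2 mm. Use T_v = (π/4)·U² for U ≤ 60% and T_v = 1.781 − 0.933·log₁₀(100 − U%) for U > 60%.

Drainage path length: H_d = H/2 = 1.65 m (double drainage).
U = S(t)/S_ult = 80.2/234 = 0.3427.
U ≤ 60%: T_v = (π/4)·U² = (π/4)×0.34274² = 0.092259.
t = T_v·H_d²/c_v = 0.092259×1.65²/3.8 = 0.0661 years.

t ≈ 0.0661 years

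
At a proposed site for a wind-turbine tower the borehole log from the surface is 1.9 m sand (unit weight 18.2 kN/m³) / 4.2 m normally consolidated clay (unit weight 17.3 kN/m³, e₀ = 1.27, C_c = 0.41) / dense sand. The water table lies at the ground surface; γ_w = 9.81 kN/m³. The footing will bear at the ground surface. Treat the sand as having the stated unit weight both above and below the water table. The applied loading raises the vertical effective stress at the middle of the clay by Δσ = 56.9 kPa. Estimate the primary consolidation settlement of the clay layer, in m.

Mid-depth of clay below the ground surface: z = 1.9 + 4.2/2 = 4 m.
Total vertical stress at mid-clay: σ_v = 18.2×1.9 + 17.3×2.1 = 70.91 kPa.
Pore pressure: u = 9.81×(4 − 0) = 39.24 kPa.
Initial effective stress: σ'_0 = σ_v − u = 70.91 − 39.24 = 31.67 kPa.
Final effective stress: σ'_f = σ'_0 + Δσ = 31.67 + 56.9 = 88.57 kPa.
Normally consolidated clay, so the full stress increment lies on the virgin compression line:
S_c = C_c·H/(1+e₀)·log₁₀(σ'_f/σ'_0) = 0.41×4.2/(1+1.27)×log₁₀(88.57/31.67)
    = 0.75859 × 0.44664 = 0.3388 m

S_c ≈ 0.339 m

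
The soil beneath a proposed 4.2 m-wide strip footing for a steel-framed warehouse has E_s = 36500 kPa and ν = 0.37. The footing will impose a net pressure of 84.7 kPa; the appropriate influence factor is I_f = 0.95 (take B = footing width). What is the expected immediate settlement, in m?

Immediate (elastic) settlement: S_e = q·B·(1−ν²)/E_s · I_f.
S_e = 84.7 × 4.2 × (1 − 0.37²) / 36500 × 0.95
    = 84.7 × 4.2 × 0.8631 / 36500 × 0.95
    = 0.007991 m

S_e ≈ 0.00799 m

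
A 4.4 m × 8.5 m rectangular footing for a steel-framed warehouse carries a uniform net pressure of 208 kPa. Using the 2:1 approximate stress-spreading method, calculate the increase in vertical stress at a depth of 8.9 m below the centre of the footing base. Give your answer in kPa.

Δσ_z ≈ 33.6 kPa

By the 2:1 method the load spreads at 1 horizontal : 2 vertical, so at depth z the loaded area has grown by z in each plan dimension:
Δσ = qBL/((B+z)(L+z)) = 208×4.4×8.5/((4.4+8.9)(8.5+8.9)) = 33.615 kPa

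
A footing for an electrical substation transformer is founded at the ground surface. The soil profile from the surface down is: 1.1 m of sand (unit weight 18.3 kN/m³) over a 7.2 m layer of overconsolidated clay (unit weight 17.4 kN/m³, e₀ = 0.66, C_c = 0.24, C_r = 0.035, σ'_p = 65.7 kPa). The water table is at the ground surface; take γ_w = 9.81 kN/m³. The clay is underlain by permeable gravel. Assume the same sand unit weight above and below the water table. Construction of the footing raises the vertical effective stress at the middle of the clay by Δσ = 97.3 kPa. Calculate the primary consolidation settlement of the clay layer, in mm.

S_c ≈ 361 mm

Mid-depth of clay below the ground surface: z = 1.1 + 7.2/2 = 4.7 m.
Total vertical stress at mid-clay: σ_v = 18.3×1.1 + 17.4×3.6 = 82.77 kPa.
Pore pressure: u = 9.81×(4.7 − 0) = 46.107 kPa.
Initial effective stress: σ'_0 = σ_v − u = 82.77 − 46.107 = 36.663 kPa.
Final effective stress: σ'_f = 36.663 + 97.3 = 133.96 kPa.
σ'_f = 133.96 > σ'_p = 65.7 kPa, so the stress path crosses the preconsolidation pressure — recompression up to σ'_p, then virgin compression beyond:
S_c = H/(1+e₀)·[C_r·log₁₀(σ'_p/σ'_0) + C_c·log₁₀(σ'_f/σ'_p)]
    = 7.2/1.66 × [0.035×log₁₀(65.7/36.663) + 0.24×log₁₀(133.96/65.7)]
    = 4.3373 × [0.0088668 + 0.074258] = 0.3605 m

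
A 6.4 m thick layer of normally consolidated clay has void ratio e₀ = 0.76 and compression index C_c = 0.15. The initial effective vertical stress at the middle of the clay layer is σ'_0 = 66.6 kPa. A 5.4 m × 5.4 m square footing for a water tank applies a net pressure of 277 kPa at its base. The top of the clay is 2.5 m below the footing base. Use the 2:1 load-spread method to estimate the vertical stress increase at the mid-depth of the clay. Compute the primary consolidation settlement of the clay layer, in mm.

Mid-depth of clay below the footing base: z = 2.5 + 6.4/2 = 5.7 m.
Stress increase at mid-clay by the 2:1 spreading method:
Δσ = qBL/((B+z)(L+z)) = 277×5.4×5.4/((5.4+5.7)(5.4+5.7)) = 65.557 kPa
Final effective stress: σ'_f = σ'_0 + Δσ = 66.6 + 65.557 = 132.16 kPa.
Normally consolidated clay, so the full stress increment lies on the virgin compression line:
S_c = C_c·H/(1+e₀)·log₁₀(σ'_f/σ'_0) = 0.15×6.4/(1+0.76)×log₁₀(132.16/66.6)
    = 0.54545 × 0.29763 = 0.1623 m

S_c ≈ 162 mm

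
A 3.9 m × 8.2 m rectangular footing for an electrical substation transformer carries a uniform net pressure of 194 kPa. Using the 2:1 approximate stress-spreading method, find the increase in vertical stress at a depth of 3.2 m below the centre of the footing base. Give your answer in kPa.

By the 2:1 method the load spreads at 1 horizontal : 2 vertical, so at depth z the loaded area has grown by z in each plan dimension:
Δσ = qBL/((B+z)(L+z)) = 194×3.9×8.2/((3.9+3.2)(8.2+3.2)) = 76.651 kPa

Δσ_z ≈ 76.7 kPa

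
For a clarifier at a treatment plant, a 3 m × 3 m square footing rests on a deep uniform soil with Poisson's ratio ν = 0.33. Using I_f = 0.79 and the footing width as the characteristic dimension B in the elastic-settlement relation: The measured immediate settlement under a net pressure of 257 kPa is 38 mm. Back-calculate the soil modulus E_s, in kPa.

S_e = q·B·(1−ν²)/E_s · I_f  ⇒  E_s = q·B·(1−ν²)·I_f / S_e.
E_s = 257 × 3 × 0.8911 × 0.79 / 0.038 = 14280 kPa

E_s ≈ 14300 kPa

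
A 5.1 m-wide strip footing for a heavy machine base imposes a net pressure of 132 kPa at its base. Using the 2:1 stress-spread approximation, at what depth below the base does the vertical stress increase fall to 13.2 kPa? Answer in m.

z ≈ 45.9 m

2:1 spreading — at depth z the loaded area has grown by z in each plan dimension:
qB/(B+z) = Δσ_z ⇒ z = qB/Δσ_z − B = 132×5.1/13.2 − 5.1 = 45.9 m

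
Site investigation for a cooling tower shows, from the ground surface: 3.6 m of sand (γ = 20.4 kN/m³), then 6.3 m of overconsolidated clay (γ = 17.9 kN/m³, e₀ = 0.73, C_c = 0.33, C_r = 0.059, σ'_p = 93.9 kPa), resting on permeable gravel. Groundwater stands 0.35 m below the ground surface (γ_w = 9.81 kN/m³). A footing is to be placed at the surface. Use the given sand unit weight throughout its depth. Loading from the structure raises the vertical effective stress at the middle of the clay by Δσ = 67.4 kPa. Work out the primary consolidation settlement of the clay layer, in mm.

Mid-depth of clay below the ground surface: z = 3.6 + 6.3/2 = 6.75 m.
Total vertical stress at mid-clay: σ_v = 20.4×3.6 + 17.9×3.15 = 129.82 kPa.
Pore pressure: u = 9.81×(6.75 − 0.35) = 62.784 kPa.
Initial effective stress: σ'_0 = σ_v − u = 129.82 − 62.784 = 67.036 kPa.
Final effective stress: σ'_f = 67.036 + 67.4 = 134.44 kPa.
σ'_f = 134.44 > σ'_p = 93.9 kPa, so the stress path crosses the preconsolidation pressure — recompression up to σ'_p, then virgin compression beyond:
S_c = H/(1+e₀)·[C_r·log₁₀(σ'_p/σ'_0) + C_c·log₁₀(σ'_f/σ'_p)]
    = 6.3/1.73 × [0.059×log₁₀(93.9/67.036) + 0.33×log₁₀(134.44/93.9)]
    = 3.6416 × [0.0086351 + 0.051435] = 0.2188 m

S_c ≈ 219 mm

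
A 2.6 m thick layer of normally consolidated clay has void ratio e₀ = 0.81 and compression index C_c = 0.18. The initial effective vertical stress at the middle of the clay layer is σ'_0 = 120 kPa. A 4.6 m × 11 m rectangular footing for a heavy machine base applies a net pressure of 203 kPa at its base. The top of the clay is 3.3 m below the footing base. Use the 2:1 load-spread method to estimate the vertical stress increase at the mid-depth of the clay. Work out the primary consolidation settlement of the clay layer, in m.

Mid-depth of clay below the footing base: z = 3.3 + 2.6/2 = 4.6 m.
Stress increase at mid-clay by the 2:1 spreading method:
Δσ = qBL/((B+z)(L+z)) = 203×4.6×11/((4.6+4.6)(11+4.6)) = 71.571 kPa
Final effective stress: σ'_f = σ'_0 + Δσ = 120 + 71.571 = 191.57 kPa.
Normally consolidated clay, so the full stress increment lies on the virgin compression line:
S_c = C_c·H/(1+e₀)·log₁₀(σ'_f/σ'_0) = 0.18×2.6/(1+0.81)×log₁₀(191.57/120)
    = 0.25856 × 0.20315 = 0.05253 m

S_c ≈ 0.0525 m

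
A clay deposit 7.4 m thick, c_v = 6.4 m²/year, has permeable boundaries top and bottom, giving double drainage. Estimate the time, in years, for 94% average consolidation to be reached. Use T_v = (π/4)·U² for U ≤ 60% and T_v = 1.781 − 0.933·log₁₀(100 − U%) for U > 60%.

t ≈ 2.26 years

Drainage path length: H_d = H/2 = 3.7 m (double drainage).
U > 60%: T_v = 1.781 − 0.933·log₁₀(100 − 94) = 1.055.
t = T_v·H_d²/c_v = 1.055×3.7²/6.4 = 2.257 years.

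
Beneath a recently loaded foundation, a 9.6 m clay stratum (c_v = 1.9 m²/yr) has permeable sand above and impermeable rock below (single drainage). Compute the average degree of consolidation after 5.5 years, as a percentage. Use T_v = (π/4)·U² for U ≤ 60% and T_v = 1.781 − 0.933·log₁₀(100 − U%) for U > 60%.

Drainage path length: H_d = H = 9.6 m (single drainage).
T_v = c_v·t/H_d² = 1.9×5.5/9.6² = 0.11339.
T_v = 0.11339 corresponds to the U ≤ 60% branch:
U = √(4T_v/π) = 0.38

U ≈ 38 %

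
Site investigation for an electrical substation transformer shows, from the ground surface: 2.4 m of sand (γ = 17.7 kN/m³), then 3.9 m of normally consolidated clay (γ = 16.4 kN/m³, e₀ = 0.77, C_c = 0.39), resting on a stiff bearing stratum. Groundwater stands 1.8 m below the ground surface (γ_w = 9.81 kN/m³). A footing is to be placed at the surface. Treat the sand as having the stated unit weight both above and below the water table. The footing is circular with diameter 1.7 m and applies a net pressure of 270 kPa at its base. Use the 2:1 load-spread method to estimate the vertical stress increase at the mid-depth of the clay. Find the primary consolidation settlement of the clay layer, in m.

S_c ≈ 0.134 m

Mid-depth of clay below the ground surface: z = 2.4 + 3.9/2 = 4.35 m.
Total vertical stress at mid-clay: σ_v = 17.7×2.4 + 16.4×1.95 = 74.46 kPa.
Pore pressure: u = 9.81×(4.35 − 1.8) = 25.015 kPa.
Initial effective stress: σ'_0 = σ_v − u = 74.46 − 25.015 = 49.445 kPa.
Stress increase at mid-clay by the 2:1 spreading method:
Δσ ≈ qD²/(D+z)² = 270×1.7²/(1.7+4.35)² = 21.318 kPa
Final effective stress: σ'_f = σ'_0 + Δσ = 49.445 + 21.318 = 70.763 kPa.
Normally consolidated clay, so the full stress increment lies on the virgin compression line:
S_c = C_c·H/(1+e₀)·log₁₀(σ'_f/σ'_0) = 0.39×3.9/(1+0.77)×log₁₀(70.763/49.445)
    = 0.85932 × 0.15568 = 0.1338 m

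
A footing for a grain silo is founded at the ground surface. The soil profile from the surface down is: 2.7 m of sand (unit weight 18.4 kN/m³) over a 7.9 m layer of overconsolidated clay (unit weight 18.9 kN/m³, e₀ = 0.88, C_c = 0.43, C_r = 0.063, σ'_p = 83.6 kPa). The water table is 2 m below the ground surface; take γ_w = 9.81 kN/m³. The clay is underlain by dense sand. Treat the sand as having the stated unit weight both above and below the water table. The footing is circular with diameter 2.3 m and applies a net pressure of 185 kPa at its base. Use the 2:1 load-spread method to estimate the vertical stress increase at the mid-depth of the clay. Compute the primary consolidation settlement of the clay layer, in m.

Mid-depth of clay below the ground surface: z = 2.7 + 7.9/2 = 6.65 m.
Total vertical stress at mid-clay: σ_v = 18.4×2.7 + 18.9×3.95 = 124.34 kPa.
Pore pressure: u = 9.81×(6.65 − 2) = 45.617 kPa.
Initial effective stress: σ'_0 = σ_v − u = 124.34 − 45.617 = 78.723 kPa.
Stress increase at mid-clay by the 2:1 spreading method:
Δσ ≈ qD²/(D+z)² = 185×2.3²/(2.3+6.65)² = 12.217 kPa
Final effective stress: σ'_f = 78.723 + 12.217 = 90.94 kPa.
σ'_f = 90.94 > σ'_p = 83.6 kPa, so the stress path crosses the preconsolidation pressure — recompression up to σ'_p, then virgin compression beyond:
S_c = H/(1+e₀)·[C_r·log₁₀(σ'_p/σ'_0) + C_c·log₁₀(σ'_f/σ'_p)]
    = 7.9/1.88 × [0.063×log₁₀(83.6/78.723) + 0.43×log₁₀(90.94/83.6)]
    = 4.2021 × [0.0016446 + 0.015716] = 0.07295 m

S_c ≈ 0.073 m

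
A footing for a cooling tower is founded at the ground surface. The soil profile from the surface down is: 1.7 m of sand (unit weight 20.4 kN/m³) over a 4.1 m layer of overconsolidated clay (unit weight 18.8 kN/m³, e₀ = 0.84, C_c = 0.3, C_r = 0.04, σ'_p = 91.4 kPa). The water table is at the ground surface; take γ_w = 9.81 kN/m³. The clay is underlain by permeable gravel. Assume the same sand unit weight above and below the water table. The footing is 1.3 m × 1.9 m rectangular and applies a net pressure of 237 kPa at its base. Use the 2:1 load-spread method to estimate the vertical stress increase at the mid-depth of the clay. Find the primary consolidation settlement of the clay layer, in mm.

S_c ≈ 17.3 mm

Mid-depth of clay below the ground surface: z = 1.7 + 4.1/2 = 3.75 m.
Total vertical stress at mid-clay: σ_v = 20.4×1.7 + 18.8×2.05 = 73.22 kPa.
Pore pressure: u = 9.81×(3.75 − 0) = 36.788 kPa.
Initial effective stress: σ'_0 = σ_v − u = 73.22 − 36.788 = 36.432 kPa.
Stress increase at mid-clay by the 2:1 spreading method:
Δσ = qBL/((B+z)(L+z)) = 237×1.3×1.9/((1.3+3.75)(1.9+3.75)) = 20.517 kPa
Final effective stress: σ'_f = 36.432 + 20.517 = 56.949 kPa.
σ'_f = 56.949 ≤ σ'_p = 91.4 kPa, so the clay remains overconsolidated and only the recompression index applies:
S_c = C_r·H/(1+e₀)·log₁₀(σ'_f/σ'_0) = 0.04×4.1/1.84×log₁₀(56.949/36.432)
    = 0.089132 × 0.194 = 0.01729 m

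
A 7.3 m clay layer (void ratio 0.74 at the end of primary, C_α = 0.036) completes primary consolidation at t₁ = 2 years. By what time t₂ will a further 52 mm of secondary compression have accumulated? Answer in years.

t₂ ≈ 4.42 years

S_s = C_α·H/(1+e_p)·log₁₀(t₂/t₁) ⇒ log₁₀(t₂/t₁) = S_s·(1+e_p)/(C_α·H).
log₁₀(t₂/t₁) = 0.052 × (1+0.74) / (0.036×7.3) = 0.3443
t₂ = t₁ × 10^0.3443 = 2 × 2.209 = 4.419 years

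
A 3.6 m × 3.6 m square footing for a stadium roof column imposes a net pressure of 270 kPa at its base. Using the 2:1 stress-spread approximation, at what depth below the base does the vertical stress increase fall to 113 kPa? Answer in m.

z ≈ 1.96 m

2:1 spreading — at depth z the loaded area has grown by z in each plan dimension:
qB²/(B+z)² = Δσ_z ⇒ z = B(√(q/Δσ_z) − 1) = 3.6×(√(270/113) − 1) = 1.965 m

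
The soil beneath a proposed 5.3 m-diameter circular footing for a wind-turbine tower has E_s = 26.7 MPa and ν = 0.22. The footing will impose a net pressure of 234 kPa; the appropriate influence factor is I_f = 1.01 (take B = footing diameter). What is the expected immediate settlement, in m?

S_e ≈ 0.0446 m

Immediate (elastic) settlement: S_e = q·B·(1−ν²)/E_s · I_f.
E_s = 26.7 MPa = 26700 kPa.
S_e = 234 × 5.3 × (1 − 0.22²) / 26700 × 1.01
    = 234 × 5.3 × 0.9516 / 26700 × 1.01
    = 0.04464 m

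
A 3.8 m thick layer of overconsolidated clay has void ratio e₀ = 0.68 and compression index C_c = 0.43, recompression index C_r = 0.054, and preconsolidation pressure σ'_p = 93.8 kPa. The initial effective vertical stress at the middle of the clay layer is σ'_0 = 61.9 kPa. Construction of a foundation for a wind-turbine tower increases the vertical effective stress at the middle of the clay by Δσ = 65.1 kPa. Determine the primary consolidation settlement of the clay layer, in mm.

S_c ≈ 150 mm

Final effective stress: σ'_f = 61.9 + 65.1 = 127 kPa.
σ'_f = 127 > σ'_p = 93.8 kPa, so the stress path crosses the preconsolidation pressure — recompression up to σ'_p, then virgin compression beyond:
S_c = H/(1+e₀)·[C_r·log₁₀(σ'_p/σ'_0) + C_c·log₁₀(σ'_f/σ'_p)]
    = 3.8/1.68 × [0.054×log₁₀(93.8/61.9) + 0.43×log₁₀(127/93.8)]
    = 2.2619 × [0.0097477 + 0.056588] = 0.15 m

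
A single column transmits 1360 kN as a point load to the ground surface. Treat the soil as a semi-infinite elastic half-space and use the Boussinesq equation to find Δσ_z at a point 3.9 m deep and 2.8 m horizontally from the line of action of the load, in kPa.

Boussinesq vertical stress below a point load on an elastic half-space:
Δσ_z = 3P/(2πz²) · [1 + (r/z)²]^(−5/2)
r/z = 2.8/3.9 = 0.71795; [1+(r/z)²]^(−5/2) = 0.35371.
Δσ_z = 3×1360/(2π×3.9²) × 0.35371 = 42.692 × 0.35371 = 15.1 kPa

Δσ_z ≈ 15.1 kPa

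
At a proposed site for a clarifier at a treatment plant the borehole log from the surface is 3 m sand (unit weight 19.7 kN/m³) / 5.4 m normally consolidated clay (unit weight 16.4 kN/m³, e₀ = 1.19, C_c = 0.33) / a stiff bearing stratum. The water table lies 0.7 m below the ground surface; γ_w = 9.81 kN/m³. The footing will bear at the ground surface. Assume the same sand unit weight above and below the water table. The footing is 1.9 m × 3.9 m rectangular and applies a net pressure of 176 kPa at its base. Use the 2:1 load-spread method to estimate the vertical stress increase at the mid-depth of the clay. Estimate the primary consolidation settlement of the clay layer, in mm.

S_c ≈ 101 mm

Mid-depth of clay below the ground surface: z = 3 + 5.4/2 = 5.7 m.
Total vertical stress at mid-clay: σ_v = 19.7×3 + 16.4×2.7 = 103.38 kPa.
Pore pressure: u = 9.81×(5.7 − 0.7) = 49.05 kPa.
Initial effective stress: σ'_0 = σ_v − u = 103.38 − 49.05 = 54.33 kPa.
Stress increase at mid-clay by the 2:1 spreading method:
Δσ = qBL/((B+z)(L+z)) = 176×1.9×3.9/((1.9+5.7)(3.9+5.7)) = 17.875 kPa
Final effective stress: σ'_f = σ'_0 + Δσ = 54.33 + 17.875 = 72.205 kPa.
Normally consolidated clay, so the full stress increment lies on the virgin compression line:
S_c = C_c·H/(1+e₀)·log₁₀(σ'_f/σ'_0) = 0.33×5.4/(1+1.19)×log₁₀(72.205/54.33)
    = 0.8137 × 0.12353 = 0.1005 m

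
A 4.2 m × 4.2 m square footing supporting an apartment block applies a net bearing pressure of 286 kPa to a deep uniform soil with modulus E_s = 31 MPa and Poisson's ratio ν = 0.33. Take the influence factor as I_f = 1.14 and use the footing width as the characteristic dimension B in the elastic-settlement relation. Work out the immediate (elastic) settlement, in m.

Immediate (elastic) settlement: S_e = q·B·(1−ν²)/E_s · I_f.
E_s = 31 MPa = 31000 kPa.
S_e = 286 × 4.2 × (1 − 0.33²) / 31000 × 1.14
    = 286 × 4.2 × 0.8911 / 31000 × 1.14
    = 0.03936 m

S_e ≈ 0.0394 m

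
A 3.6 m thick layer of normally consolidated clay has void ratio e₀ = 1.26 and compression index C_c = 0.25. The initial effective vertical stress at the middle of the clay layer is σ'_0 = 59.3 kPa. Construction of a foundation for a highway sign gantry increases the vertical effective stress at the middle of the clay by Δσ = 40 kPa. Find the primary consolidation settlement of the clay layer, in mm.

S_c ≈ 89.2 mm

Final effective stress: σ'_f = σ'_0 + Δσ = 59.3 + 40 = 99.3 kPa.
Normally consolidated clay, so the full stress increment lies on the virgin compression line:
S_c = C_c·H/(1+e₀)·log₁₀(σ'_f/σ'_0) = 0.25×3.6/(1+1.26)×log₁₀(99.3/59.3)
    = 0.39823 × 0.22389 = 0.08916 m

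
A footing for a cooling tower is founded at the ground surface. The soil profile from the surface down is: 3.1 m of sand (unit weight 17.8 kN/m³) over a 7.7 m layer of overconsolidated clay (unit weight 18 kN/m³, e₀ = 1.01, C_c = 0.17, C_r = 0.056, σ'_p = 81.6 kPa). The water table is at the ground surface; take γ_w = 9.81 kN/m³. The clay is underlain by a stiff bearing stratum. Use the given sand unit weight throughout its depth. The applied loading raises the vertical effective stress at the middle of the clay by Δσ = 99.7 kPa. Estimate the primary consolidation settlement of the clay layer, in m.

S_c ≈ 0.218 m

Mid-depth of clay below the ground surface: z = 3.1 + 7.7/2 = 6.95 m.
Total vertical stress at mid-clay: σ_v = 17.8×3.1 + 18×3.85 = 124.48 kPa.
Pore pressure: u = 9.81×(6.95 − 0) = 68.18 kPa.
Initial effective stress: σ'_0 = σ_v − u = 124.48 − 68.18 = 56.3 kPa.
Final effective stress: σ'_f = 56.3 + 99.7 = 156 kPa.
σ'_f = 156 > σ'_p = 81.6 kPa, so the stress path crosses the preconsolidation pressure — recompression up to σ'_p, then virgin compression beyond:
S_c = H/(1+e₀)·[C_r·log₁₀(σ'_p/σ'_0) + C_c·log₁₀(σ'_f/σ'_p)]
    = 7.7/2.01 × [0.056×log₁₀(81.6/56.3) + 0.17×log₁₀(156/81.6)]
    = 3.8308 × [0.0090262 + 0.047844] = 0.2179 m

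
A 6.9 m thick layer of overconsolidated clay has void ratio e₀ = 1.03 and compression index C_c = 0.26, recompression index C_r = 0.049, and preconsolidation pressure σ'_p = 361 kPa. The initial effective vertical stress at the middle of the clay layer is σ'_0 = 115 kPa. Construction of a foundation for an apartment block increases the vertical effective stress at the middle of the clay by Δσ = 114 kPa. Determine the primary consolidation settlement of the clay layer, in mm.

S_c ≈ 49.8 mm

Final effective stress: σ'_f = 115 + 114 = 229 kPa.
σ'_f = 229 ≤ σ'_p = 361 kPa, so the clay remains overconsolidated and only the recompression index applies:
S_c = C_r·H/(1+e₀)·log₁₀(σ'_f/σ'_0) = 0.049×6.9/2.03×log₁₀(229/115)
    = 0.16655 × 0.29914 = 0.04982 m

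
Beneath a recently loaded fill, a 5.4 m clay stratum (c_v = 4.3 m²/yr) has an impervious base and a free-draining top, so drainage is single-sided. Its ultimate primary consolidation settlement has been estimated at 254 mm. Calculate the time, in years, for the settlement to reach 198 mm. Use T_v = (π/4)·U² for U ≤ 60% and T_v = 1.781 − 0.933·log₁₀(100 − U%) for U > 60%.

Drainage path length: H_d = H = 5.4 m (single drainage).
U = S(t)/S_ult = 198/254 = 0.7795.
U > 60%: T_v = 1.781 − 0.933·log₁₀(100 − 77.953) = 0.52765.
t = T_v·H_d²/c_v = 0.52765×5.4²/4.3 = 3.578 years.

t ≈ 3.58 years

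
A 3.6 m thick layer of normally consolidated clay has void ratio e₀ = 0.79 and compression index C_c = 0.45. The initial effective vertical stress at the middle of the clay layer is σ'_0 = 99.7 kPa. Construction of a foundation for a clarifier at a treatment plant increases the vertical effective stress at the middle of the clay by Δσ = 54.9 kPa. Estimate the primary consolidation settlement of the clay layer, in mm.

Final effective stress: σ'_f = σ'_0 + Δσ = 99.7 + 54.9 = 154.6 kPa.
Normally consolidated clay, so the full stress increment lies on the virgin compression line:
S_c = C_c·H/(1+e₀)·log₁₀(σ'_f/σ'_0) = 0.45×3.6/(1+0.79)×log₁₀(154.6/99.7)
    = 0.90503 × 0.19051 = 0.1724 m

S_c ≈ 172 mm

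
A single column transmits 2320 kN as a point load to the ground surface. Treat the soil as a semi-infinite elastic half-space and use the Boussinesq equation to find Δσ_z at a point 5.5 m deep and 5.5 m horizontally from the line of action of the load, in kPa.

Δσ_z ≈ 6.47 kPa

Boussinesq vertical stress below a point load on an elastic half-space:
Δσ_z = 3P/(2πz²) · [1 + (r/z)²]^(−5/2)
r/z = 5.5/5.5 = 1; [1+(r/z)²]^(−5/2) = 0.17678.
Δσ_z = 3×2320/(2π×5.5²) × 0.17678 = 36.619 × 0.17678 = 6.474 kPa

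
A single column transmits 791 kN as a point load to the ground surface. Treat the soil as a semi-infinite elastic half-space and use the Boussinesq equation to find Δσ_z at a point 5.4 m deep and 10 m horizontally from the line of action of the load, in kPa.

Boussinesq vertical stress below a point load on an elastic half-space:
Δσ_z = 3P/(2πz²) · [1 + (r/z)²]^(−5/2)
r/z = 10/5.4 = 1.8519; [1+(r/z)²]^(−5/2) = 0.024219.
Δσ_z = 3×791/(2π×5.4²) × 0.024219 = 12.952 × 0.024219 = 0.3137 kPa

Δσ_z ≈ 0.314 kPa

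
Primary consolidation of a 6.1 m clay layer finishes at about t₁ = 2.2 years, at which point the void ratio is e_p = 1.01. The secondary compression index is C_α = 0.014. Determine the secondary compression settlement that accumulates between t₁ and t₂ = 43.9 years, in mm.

Secondary compression: S_s = C_α·H/(1+e_p)·log₁₀(t₂/t₁)
S_s = 0.014×6.1/(1+1.01)×log₁₀(43.9/2.2)
    = 0.04249 × 1.3 = 0.05524 m

S_s ≈ 55.2 mm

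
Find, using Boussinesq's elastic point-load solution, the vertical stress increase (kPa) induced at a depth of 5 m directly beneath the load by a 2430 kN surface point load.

Δσ_z ≈ 46.4 kPa

Boussinesq vertical stress below a point load on an elastic half-space:
Δσ_z = 3P/(2πz²) · [1 + (r/z)²]^(−5/2)
r/z = 0/5 = 0; [1+(r/z)²]^(−5/2) = 1.
Δσ_z = 3×2430/(2π×5²) × 1 = 46.41 × 1 = 46.41 kPa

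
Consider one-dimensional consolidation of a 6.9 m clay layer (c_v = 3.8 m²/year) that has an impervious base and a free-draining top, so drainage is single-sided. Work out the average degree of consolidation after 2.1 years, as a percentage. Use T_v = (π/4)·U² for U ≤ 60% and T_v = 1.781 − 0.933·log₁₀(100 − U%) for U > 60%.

Drainage path length: H_d = H = 6.9 m (single drainage).
T_v = c_v·t/H_d² = 3.8×2.1/6.9² = 0.16761.
T_v = 0.16761 corresponds to the U ≤ 60% branch:
U = √(4T_v/π) = 0.462

U ≈ 46.2 %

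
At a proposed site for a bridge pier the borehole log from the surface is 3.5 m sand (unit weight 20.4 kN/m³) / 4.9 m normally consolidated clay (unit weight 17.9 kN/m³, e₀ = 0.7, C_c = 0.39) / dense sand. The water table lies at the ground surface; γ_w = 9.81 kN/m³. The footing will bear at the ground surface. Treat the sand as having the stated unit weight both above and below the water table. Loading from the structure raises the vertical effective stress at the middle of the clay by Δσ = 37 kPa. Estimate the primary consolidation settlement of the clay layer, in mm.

S_c ≈ 245 mm

Mid-depth of clay below the ground surface: z = 3.5 + 4.9/2 = 5.95 m.
Total vertical stress at mid-clay: σ_v = 20.4×3.5 + 17.9×2.45 = 115.25 kPa.
Pore pressure: u = 9.81×(5.95 − 0) = 58.37 kPa.
Initial effective stress: σ'_0 = σ_v − u = 115.25 − 58.37 = 56.88 kPa.
Final effective stress: σ'_f = σ'_0 + Δσ = 56.88 + 37 = 93.88 kPa.
Normally consolidated clay, so the full stress increment lies on the virgin compression line:
S_c = C_c·H/(1+e₀)·log₁₀(σ'_f/σ'_0) = 0.39×4.9/(1+0.7)×log₁₀(93.88/56.88)
    = 1.1241 × 0.21761 = 0.2446 m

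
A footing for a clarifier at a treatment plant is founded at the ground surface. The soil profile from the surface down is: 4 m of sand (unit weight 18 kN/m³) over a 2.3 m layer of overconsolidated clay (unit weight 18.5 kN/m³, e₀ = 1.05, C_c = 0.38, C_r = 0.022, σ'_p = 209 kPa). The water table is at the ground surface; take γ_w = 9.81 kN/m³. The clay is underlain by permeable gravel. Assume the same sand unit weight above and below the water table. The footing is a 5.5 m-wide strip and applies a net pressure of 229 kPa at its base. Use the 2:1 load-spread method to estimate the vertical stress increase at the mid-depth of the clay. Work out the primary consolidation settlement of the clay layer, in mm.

S_c ≈ 14.2 mm

Mid-depth of clay below the ground surface: z = 4 + 2.3/2 = 5.15 m.
Total vertical stress at mid-clay: σ_v = 18×4 + 18.5×1.15 = 93.275 kPa.
Pore pressure: u = 9.81×(5.15 − 0) = 50.522 kPa.
Initial effective stress: σ'_0 = σ_v − u = 93.275 − 50.522 = 42.753 kPa.
Stress increase at mid-clay by the 2:1 spreading method:
Δσ = qB/(B+z) = 229×5.5/(5.5+5.15) = 118.26 kPa
Final effective stress: σ'_f = 42.753 + 118.26 = 161.01 kPa.
σ'_f = 161.01 ≤ σ'_p = 209 kPa, so the clay remains overconsolidated and only the recompression index applies:
S_c = C_r·H/(1+e₀)·log₁₀(σ'_f/σ'_0) = 0.022×2.3/2.05×log₁₀(161.01/42.753)
    = 0.024684 × 0.57589 = 0.01422 m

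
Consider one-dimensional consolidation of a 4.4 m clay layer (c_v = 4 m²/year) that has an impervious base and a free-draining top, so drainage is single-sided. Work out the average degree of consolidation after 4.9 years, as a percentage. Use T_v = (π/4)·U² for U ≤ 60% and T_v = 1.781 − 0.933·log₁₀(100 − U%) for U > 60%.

U ≈ 93.3 %

Drainage path length: H_d = H = 4.4 m (single drainage).
T_v = c_v·t/H_d² = 4×4.9/4.4² = 1.0124.
T_v = 1.0124 corresponds to the U > 60% branch:
U = 1 − 10^((1.781 − T_v)/0.933)/100 = 0.9334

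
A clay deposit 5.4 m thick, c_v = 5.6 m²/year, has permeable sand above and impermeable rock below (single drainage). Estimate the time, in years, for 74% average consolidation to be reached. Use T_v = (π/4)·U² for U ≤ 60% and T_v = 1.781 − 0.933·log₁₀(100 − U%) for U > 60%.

Drainage path length: H_d = H = 5.4 m (single drainage).
U > 60%: T_v = 1.781 − 0.933·log₁₀(100 − 74) = 0.46083.
t = T_v·H_d²/c_v = 0.46083×5.4²/5.6 = 2.4 years.

t ≈ 2.4 years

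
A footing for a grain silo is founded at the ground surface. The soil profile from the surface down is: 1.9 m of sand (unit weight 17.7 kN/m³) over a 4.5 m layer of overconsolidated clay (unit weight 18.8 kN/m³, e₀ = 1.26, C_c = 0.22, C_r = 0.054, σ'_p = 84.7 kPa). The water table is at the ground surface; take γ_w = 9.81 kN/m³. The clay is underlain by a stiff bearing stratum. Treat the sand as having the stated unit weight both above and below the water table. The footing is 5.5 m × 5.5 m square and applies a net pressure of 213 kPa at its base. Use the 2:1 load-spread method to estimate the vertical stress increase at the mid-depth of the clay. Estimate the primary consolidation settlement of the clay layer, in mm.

S_c ≈ 80.8 mm

Mid-depth of clay below the ground surface: z = 1.9 + 4.5/2 = 4.15 m.
Total vertical stress at mid-clay: σ_v = 17.7×1.9 + 18.8×2.25 = 75.93 kPa.
Pore pressure: u = 9.81×(4.15 − 0) = 40.712 kPa.
Initial effective stress: σ'_0 = σ_v − u = 75.93 − 40.712 = 35.218 kPa.
Stress increase at mid-clay by the 2:1 spreading method:
Δσ = qBL/((B+z)(L+z)) = 213×5.5×5.5/((5.5+4.15)(5.5+4.15)) = 69.191 kPa
Final effective stress: σ'_f = 35.218 + 69.191 = 104.41 kPa.
σ'_f = 104.41 > σ'_p = 84.7 kPa, so the stress path crosses the preconsolidation pressure — recompression up to σ'_p, then virgin compression beyond:
S_c = H/(1+e₀)·[C_r·log₁₀(σ'_p/σ'_0) + C_c·log₁₀(σ'_f/σ'_p)]
    = 4.5/2.26 × [0.054×log₁₀(84.7/35.218) + 0.22×log₁₀(104.41/84.7)]
    = 1.9912 × [0.02058 + 0.019989] = 0.08078 m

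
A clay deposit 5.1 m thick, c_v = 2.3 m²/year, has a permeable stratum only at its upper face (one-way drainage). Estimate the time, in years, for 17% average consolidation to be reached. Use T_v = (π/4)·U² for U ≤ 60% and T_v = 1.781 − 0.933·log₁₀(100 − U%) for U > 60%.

t ≈ 0.257 years

Drainage path length: H_d = H = 5.1 m (single drainage).
U ≤ 60%: T_v = (π/4)·U² = (π/4)×0.17² = 0.022698.
t = T_v·H_d²/c_v = 0.022698×5.1²/2.3 = 0.2567 years.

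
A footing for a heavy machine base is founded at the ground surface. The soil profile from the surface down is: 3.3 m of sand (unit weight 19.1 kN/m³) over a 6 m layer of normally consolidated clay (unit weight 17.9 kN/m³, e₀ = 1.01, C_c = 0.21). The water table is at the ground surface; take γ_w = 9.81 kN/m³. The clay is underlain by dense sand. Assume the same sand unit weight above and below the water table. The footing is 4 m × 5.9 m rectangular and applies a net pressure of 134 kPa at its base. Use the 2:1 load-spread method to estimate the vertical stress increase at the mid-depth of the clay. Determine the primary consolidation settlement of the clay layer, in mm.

Mid-depth of clay below the ground surface: z = 3.3 + 6/2 = 6.3 m.
Total vertical stress at mid-clay: σ_v = 19.1×3.3 + 17.9×3 = 116.73 kPa.
Pore pressure: u = 9.81×(6.3 − 0) = 61.803 kPa.
Initial effective stress: σ'_0 = σ_v − u = 116.73 − 61.803 = 54.927 kPa.
Stress increase at mid-clay by the 2:1 spreading method:
Δσ = qBL/((B+z)(L+z)) = 134×4×5.9/((4+6.3)(5.9+6.3)) = 25.166 kPa
Final effective stress: σ'_f = σ'_0 + Δσ = 54.927 + 25.166 = 80.093 kPa.
Normally consolidated clay, so the full stress increment lies on the virgin compression line:
S_c = C_c·H/(1+e₀)·log₁₀(σ'_f/σ'_0) = 0.21×6/(1+1.01)×log₁₀(80.093/54.927)
    = 0.62687 × 0.16381 = 0.1027 m

S_c ≈ 103 mm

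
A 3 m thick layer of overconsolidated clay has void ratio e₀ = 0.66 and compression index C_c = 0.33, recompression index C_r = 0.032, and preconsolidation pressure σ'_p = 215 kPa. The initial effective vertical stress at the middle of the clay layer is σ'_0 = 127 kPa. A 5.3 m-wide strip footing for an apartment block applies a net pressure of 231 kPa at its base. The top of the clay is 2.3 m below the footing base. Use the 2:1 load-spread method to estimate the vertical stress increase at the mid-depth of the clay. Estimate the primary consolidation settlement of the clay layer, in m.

Mid-depth of clay below the footing base: z = 2.3 + 3/2 = 3.8 m.
Stress increase at mid-clay by the 2:1 spreading method:
Δσ = qB/(B+z) = 231×5.3/(5.3+3.8) = 134.54 kPa
Final effective stress: σ'_f = 127 + 134.54 = 261.54 kPa.
σ'_f = 261.54 > σ'_p = 215 kPa, so the stress path crosses the preconsolidation pressure — recompression up to σ'_p, then virgin compression beyond:
S_c = H/(1+e₀)·[C_r·log₁₀(σ'_p/σ'_0) + C_c·log₁₀(σ'_f/σ'_p)]
    = 3/1.66 × [0.032×log₁₀(215/127) + 0.33×log₁₀(261.54/215)]
    = 1.8072 × [0.0073163 + 0.028083] = 0.06397 m

S_c ≈ 0.064 m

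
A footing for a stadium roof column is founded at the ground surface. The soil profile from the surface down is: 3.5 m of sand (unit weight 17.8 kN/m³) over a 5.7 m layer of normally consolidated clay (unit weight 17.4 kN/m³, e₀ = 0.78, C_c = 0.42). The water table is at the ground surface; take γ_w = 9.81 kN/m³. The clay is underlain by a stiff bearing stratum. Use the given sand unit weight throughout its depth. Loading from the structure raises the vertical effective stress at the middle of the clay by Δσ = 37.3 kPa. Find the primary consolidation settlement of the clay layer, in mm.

S_c ≈ 328 mm

Mid-depth of clay below the ground surface: z = 3.5 + 5.7/2 = 6.35 m.
Total vertical stress at mid-clay: σ_v = 17.8×3.5 + 17.4×2.85 = 111.89 kPa.
Pore pressure: u = 9.81×(6.35 − 0) = 62.294 kPa.
Initial effective stress: σ'_0 = σ_v − u = 111.89 − 62.294 = 49.596 kPa.
Final effective stress: σ'_f = σ'_0 + Δσ = 49.596 + 37.3 = 86.896 kPa.
Normally consolidated clay, so the full stress increment lies on the virgin compression line:
S_c = C_c·H/(1+e₀)·log₁₀(σ'_f/σ'_0) = 0.42×5.7/(1+0.78)×log₁₀(86.896/49.596)
    = 1.3449 × 0.24355 = 0.3276 m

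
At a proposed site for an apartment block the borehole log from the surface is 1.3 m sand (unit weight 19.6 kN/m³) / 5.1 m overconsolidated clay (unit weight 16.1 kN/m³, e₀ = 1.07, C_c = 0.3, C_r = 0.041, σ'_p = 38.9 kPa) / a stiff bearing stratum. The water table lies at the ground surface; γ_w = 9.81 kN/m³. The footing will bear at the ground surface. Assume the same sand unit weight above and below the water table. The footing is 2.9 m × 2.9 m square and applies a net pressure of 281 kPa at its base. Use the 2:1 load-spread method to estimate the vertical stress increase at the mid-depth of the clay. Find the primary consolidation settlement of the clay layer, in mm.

Mid-depth of clay below the ground surface: z = 1.3 + 5.1/2 = 3.85 m.
Total vertical stress at mid-clay: σ_v = 19.6×1.3 + 16.1×2.55 = 66.535 kPa.
Pore pressure: u = 9.81×(3.85 − 0) = 37.769 kPa.
Initial effective stress: σ'_0 = σ_v − u = 66.535 − 37.769 = 28.766 kPa.
Stress increase at mid-clay by the 2:1 spreading method:
Δσ = qBL/((B+z)(L+z)) = 281×2.9×2.9/((2.9+3.85)(2.9+3.85)) = 51.867 kPa
Final effective stress: σ'_f = 28.766 + 51.867 = 80.633 kPa.
σ'_f = 80.633 > σ'_p = 38.9 kPa, so the stress path crosses the preconsolidation pressure — recompression up to σ'_p, then virgin compression beyond:
S_c = H/(1+e₀)·[C_r·log₁₀(σ'_p/σ'_0) + C_c·log₁₀(σ'_f/σ'_p)]
    = 5.1/2.07 × [0.041×log₁₀(38.9/28.766) + 0.3×log₁₀(80.633/38.9)]
    = 2.4638 × [0.0053739 + 0.094969] = 0.2472 m

S_c ≈ 247 mm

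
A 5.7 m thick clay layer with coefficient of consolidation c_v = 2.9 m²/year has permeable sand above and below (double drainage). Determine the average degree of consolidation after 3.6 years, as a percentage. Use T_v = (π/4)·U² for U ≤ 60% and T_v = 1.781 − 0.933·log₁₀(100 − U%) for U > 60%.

U ≈ 96.6 %

Drainage path length: H_d = H/2 = 2.85 m (double drainage).
T_v = c_v·t/H_d² = 2.9×3.6/2.85² = 1.2853.
T_v = 1.2853 corresponds to the U > 60% branch:
U = 1 − 10^((1.781 − T_v)/0.933)/100 = 0.966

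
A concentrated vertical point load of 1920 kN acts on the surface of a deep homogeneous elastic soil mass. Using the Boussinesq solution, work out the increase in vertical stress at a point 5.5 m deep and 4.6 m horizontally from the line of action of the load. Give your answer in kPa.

Δσ_z ≈ 8.05 kPa

Boussinesq vertical stress below a point load on an elastic half-space:
Δσ_z = 3P/(2πz²) · [1 + (r/z)²]^(−5/2)
r/z = 4.6/5.5 = 0.83636; [1+(r/z)²]^(−5/2) = 0.26558.
Δσ_z = 3×1920/(2π×5.5²) × 0.26558 = 30.305 × 0.26558 = 8.048 kPa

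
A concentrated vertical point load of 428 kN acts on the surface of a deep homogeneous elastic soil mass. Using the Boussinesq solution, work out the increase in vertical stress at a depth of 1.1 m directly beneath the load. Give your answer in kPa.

Δσ_z ≈ 169 kPa

Boussinesq vertical stress below a point load on an elastic half-space:
Δσ_z = 3P/(2πz²) · [1 + (r/z)²]^(−5/2)
r/z = 0/1.1 = 0; [1+(r/z)²]^(−5/2) = 1.
Δσ_z = 3×428/(2π×1.1²) × 1 = 168.89 × 1 = 168.9 kPa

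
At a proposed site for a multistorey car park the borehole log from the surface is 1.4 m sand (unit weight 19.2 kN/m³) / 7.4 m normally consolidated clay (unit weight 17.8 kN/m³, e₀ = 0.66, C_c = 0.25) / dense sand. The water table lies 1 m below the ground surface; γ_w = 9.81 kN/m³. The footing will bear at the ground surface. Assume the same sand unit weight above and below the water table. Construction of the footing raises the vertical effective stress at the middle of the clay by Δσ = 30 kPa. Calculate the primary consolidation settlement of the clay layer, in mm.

S_c ≈ 219 mm

Mid-depth of clay below the ground surface: z = 1.4 + 7.4/2 = 5.1 m.
Total vertical stress at mid-clay: σ_v = 19.2×1.4 + 17.8×3.7 = 92.74 kPa.
Pore pressure: u = 9.81×(5.1 − 1) = 40.221 kPa.
Initial effective stress: σ'_0 = σ_v − u = 92.74 − 40.221 = 52.519 kPa.
Final effective stress: σ'_f = σ'_0 + Δσ = 52.519 + 30 = 82.519 kPa.
Normally consolidated clay, so the full stress increment lies on the virgin compression line:
S_c = C_c·H/(1+e₀)·log₁₀(σ'_f/σ'_0) = 0.25×7.4/(1+0.66)×log₁₀(82.519/52.519)
    = 1.1145 × 0.19624 = 0.2187 m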